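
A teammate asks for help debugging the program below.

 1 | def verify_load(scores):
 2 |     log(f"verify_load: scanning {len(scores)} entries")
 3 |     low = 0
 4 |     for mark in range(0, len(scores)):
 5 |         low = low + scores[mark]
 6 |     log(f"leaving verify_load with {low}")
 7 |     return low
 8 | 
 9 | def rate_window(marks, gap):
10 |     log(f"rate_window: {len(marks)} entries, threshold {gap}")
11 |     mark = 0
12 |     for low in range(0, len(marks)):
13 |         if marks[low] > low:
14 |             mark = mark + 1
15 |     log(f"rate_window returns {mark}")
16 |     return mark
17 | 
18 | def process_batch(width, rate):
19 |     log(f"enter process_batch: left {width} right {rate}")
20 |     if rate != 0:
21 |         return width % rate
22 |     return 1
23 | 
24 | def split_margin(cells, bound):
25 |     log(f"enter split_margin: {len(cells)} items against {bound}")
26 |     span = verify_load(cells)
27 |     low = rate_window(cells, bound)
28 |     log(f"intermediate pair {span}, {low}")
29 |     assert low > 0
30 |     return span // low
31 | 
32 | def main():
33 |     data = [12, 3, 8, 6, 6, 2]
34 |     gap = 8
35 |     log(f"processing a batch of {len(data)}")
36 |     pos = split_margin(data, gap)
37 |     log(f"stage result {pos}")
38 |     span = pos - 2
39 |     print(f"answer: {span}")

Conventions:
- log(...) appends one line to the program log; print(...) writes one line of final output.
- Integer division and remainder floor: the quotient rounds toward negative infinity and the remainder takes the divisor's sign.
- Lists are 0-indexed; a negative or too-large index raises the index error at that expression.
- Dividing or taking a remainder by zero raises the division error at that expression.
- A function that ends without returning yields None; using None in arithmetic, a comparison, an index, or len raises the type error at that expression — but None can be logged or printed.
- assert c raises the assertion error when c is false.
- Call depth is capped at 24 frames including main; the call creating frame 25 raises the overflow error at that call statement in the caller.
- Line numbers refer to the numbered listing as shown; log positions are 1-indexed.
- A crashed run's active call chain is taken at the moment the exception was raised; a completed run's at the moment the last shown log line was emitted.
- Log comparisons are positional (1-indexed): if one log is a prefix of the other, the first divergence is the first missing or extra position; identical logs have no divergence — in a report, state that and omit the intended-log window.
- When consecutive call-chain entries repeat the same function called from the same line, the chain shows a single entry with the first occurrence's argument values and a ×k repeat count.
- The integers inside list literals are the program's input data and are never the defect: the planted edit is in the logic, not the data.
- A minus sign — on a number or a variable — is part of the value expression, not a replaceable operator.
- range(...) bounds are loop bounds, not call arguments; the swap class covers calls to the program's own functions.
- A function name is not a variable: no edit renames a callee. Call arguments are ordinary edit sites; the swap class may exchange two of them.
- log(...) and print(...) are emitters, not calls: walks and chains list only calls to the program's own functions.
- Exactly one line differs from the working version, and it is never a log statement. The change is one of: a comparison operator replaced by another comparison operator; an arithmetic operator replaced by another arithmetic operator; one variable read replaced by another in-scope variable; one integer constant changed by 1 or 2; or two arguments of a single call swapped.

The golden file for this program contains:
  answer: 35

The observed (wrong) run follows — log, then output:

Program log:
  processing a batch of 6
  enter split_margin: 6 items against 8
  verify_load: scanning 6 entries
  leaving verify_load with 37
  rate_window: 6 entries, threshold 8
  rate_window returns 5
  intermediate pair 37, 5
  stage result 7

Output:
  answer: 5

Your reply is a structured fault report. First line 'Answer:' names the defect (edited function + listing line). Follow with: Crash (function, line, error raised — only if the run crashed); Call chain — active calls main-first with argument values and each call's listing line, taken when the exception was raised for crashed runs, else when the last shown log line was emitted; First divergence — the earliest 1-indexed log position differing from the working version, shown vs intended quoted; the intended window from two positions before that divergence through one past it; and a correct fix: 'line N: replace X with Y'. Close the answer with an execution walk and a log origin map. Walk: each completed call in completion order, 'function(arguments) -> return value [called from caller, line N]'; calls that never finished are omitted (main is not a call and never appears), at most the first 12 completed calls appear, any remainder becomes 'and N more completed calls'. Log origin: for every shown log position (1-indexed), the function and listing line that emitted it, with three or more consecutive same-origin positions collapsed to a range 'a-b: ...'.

Answer: the defect is in rate_window at line 13.
The tell: Position 6 is the first bad log line: 'rate_window returns 5' should read 'rate_window returns 1'.
Call chain: main.
First divergence: position 6; shown 'rate_window returns 5' vs intended 'rate_window returns 1'.
Intended log window:
  4: leaving verify_load with 37
  5: rate_window: 6 entries, threshold 8
  6: rate_window returns 1
  7: intermediate pair 37, 1
Execution walk:
  verify_load([12, 3, 8, 6, 6, 2]) -> 37  [called from split_margin, line 26]
  rate_window([12, 3, 8, 6, 6, 2], 8) -> 5  [called from split_margin, line 27]
  split_margin([12, 3, 8, 6, 6, 2], 8) -> 7  [called from main, line 36]
Origin of each log line:
  1: from main, line 35
  2: from split_margin, line 25
  3: from verify_load, line 2
  4: from verify_load, line 6
  5: from rate_window, line 10
  6: from rate_window, line 15
  7: from split_margin, line 28
  8: from main, line 37
A correct fix: line 13: replace `marks[low] > low` with `marks[low] > gap`.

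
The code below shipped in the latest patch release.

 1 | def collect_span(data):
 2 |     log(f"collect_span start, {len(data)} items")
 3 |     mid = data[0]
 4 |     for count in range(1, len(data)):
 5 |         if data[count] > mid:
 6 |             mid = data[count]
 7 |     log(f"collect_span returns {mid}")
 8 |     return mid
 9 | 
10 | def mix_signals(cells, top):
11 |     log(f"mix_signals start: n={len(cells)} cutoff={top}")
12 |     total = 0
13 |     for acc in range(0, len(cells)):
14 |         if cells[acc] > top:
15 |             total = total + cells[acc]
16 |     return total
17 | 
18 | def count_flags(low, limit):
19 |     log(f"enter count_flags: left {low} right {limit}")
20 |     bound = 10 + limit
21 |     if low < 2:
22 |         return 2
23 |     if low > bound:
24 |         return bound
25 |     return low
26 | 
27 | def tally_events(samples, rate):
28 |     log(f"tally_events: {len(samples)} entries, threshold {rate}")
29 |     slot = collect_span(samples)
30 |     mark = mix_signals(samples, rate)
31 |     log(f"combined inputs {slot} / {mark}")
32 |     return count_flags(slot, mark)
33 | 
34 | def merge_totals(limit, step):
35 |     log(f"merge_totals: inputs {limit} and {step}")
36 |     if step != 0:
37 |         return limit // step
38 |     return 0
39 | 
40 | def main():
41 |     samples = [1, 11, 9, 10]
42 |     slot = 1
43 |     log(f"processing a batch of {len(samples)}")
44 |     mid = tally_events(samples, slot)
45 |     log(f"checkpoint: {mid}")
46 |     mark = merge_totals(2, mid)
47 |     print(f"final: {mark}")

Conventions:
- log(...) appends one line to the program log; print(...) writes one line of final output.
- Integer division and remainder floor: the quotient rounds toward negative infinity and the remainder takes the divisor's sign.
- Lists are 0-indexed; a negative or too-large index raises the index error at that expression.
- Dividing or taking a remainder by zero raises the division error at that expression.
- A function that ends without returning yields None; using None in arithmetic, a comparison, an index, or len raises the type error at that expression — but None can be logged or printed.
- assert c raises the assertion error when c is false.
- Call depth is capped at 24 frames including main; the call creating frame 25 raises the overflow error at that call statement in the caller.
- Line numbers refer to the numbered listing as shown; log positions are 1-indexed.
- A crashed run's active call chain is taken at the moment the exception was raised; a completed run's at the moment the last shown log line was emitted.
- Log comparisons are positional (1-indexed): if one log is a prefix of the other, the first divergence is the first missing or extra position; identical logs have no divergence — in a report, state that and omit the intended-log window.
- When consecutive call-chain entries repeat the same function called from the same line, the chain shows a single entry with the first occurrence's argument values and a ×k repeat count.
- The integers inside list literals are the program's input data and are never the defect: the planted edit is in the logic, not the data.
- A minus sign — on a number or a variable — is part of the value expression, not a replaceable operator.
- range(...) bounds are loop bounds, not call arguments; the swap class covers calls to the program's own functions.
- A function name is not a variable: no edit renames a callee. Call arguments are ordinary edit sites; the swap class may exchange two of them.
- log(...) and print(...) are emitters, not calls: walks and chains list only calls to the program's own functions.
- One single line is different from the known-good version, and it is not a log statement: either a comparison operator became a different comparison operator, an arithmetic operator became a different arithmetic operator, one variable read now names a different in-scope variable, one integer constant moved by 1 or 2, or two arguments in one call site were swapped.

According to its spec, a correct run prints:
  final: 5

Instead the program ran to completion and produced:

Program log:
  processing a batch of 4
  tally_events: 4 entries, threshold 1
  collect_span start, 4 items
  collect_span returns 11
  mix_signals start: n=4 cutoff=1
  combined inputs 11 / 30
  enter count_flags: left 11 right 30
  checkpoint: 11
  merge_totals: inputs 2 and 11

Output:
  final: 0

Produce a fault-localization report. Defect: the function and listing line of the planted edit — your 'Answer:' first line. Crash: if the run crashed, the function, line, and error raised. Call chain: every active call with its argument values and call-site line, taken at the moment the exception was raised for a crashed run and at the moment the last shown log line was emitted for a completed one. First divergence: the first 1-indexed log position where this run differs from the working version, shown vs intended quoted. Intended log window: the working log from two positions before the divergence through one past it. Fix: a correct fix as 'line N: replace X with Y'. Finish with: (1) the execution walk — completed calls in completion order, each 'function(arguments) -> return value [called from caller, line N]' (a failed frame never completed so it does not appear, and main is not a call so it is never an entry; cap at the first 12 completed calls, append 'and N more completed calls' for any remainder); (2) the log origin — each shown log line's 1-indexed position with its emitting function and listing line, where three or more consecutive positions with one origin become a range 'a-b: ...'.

Answer: the defect is in main at line 46.
Key fact: Log line 9 is where behavior first shows: 'merge_totals: inputs 2 and 11' appears instead of 'merge_totals: inputs 11 and 2'.
Call chain: main -> merge_totals(2, 11) (called at line 46).
First divergence: at position 9 the run shows 'merge_totals: inputs 2 and 11' where the working version logs 'merge_totals: inputs 11 and 2'.
Intended log window:
  7: enter count_flags: left 11 right 30
  8: checkpoint: 11
  9: merge_totals: inputs 11 and 2
Execution walk:
  collect_span([1, 11, 9, 10]) -> 11  [called from tally_events, line 29]
  mix_signals([1, 11, 9, 10], 1) -> 30  [called from tally_events, line 30]
  count_flags(11, 30) -> 11  [called from tally_events, line 32]
  tally_events([1, 11, 9, 10], 1) -> 11  [called from main, line 44]
  merge_totals(2, 11) -> 0  [called from main, line 46]
Origin of each log line:
  1: emitted by main (line 43)
  2: emitted by tally_events (line 28)
  3: emitted by collect_span (line 2)
  4: emitted by collect_span (line 7)
  5: emitted by mix_signals (line 11)
  6: emitted by tally_events (line 31)
  7: emitted by count_flags (line 19)
  8: emitted by main (line 45)
  9: emitted by merge_totals (line 35)
A correct fix: line 46: replace `merge_totals(2, mid)` with `merge_totals(mid, 2)`.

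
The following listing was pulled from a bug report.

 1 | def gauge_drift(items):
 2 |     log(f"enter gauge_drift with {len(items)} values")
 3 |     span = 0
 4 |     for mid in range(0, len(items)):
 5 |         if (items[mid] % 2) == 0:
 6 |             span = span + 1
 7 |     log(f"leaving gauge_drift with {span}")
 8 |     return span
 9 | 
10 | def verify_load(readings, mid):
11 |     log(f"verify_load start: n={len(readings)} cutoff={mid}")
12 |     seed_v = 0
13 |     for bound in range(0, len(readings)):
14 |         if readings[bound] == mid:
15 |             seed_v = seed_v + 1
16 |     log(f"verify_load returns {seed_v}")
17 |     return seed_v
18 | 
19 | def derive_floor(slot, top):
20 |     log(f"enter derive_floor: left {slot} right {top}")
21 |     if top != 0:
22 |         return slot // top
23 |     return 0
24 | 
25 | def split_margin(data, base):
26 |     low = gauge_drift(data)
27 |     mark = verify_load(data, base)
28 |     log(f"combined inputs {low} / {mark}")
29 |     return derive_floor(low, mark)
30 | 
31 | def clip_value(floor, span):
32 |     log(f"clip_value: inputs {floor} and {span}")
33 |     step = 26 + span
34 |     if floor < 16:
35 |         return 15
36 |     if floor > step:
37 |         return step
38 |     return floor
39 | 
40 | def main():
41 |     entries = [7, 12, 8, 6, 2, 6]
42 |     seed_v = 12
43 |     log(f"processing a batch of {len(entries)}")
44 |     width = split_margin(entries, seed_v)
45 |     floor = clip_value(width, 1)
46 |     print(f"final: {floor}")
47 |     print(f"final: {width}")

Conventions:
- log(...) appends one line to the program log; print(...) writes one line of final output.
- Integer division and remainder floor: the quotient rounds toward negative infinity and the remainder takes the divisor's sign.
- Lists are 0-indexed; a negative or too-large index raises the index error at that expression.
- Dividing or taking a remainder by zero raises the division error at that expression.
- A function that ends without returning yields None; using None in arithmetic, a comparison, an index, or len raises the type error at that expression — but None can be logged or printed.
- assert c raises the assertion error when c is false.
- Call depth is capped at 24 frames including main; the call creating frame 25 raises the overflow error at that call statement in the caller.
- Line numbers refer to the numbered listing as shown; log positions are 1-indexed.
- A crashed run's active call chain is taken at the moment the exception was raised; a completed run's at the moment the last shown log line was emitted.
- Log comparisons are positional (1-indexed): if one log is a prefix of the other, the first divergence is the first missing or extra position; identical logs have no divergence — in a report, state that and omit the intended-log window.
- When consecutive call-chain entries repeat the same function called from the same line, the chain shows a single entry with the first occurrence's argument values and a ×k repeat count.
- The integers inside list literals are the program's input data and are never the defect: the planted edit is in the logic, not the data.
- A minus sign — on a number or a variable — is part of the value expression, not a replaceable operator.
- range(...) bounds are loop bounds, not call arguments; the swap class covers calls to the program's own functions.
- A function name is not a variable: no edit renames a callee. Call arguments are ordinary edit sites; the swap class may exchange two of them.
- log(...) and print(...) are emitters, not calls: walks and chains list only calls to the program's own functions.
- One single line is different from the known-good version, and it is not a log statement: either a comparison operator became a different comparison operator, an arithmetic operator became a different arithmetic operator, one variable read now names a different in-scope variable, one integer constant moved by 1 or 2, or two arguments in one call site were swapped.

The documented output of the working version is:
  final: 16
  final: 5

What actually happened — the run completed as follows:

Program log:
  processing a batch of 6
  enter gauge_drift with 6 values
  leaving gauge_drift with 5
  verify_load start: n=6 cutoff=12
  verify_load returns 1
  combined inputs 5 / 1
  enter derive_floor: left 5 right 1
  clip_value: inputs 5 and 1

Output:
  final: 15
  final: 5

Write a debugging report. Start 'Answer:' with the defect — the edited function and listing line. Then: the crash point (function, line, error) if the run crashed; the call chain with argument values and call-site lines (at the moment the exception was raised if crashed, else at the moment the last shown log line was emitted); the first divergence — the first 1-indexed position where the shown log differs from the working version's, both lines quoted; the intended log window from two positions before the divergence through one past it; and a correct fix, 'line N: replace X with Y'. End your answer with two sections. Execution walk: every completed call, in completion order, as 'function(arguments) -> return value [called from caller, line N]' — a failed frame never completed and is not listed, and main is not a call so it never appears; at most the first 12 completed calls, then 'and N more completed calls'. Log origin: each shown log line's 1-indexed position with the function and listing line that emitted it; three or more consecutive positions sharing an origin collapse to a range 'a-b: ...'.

Answer: the defect is in clip_value at line 35.
Core observation: The two runs log identically and part ways only at the printed values.
Call chain: main -> clip_value(5, 1) (called at line 45).
First divergence: none; the two logs match at every position.
Execution walk:
  gauge_drift([7, 12, 8, 6, 2, 6]) -> 5  [called from split_margin, line 26]
  verify_load([7, 12, 8, 6, 2, 6], 12) -> 1  [called from split_margin, line 27]
  derive_floor(5, 1) -> 5  [called from split_margin, line 29]
  split_margin([7, 12, 8, 6, 2, 6], 12) -> 5  [called from main, line 44]
  clip_value(5, 1) -> 15  [called from main, line 45]
Log line origins:
  1: from main, line 43
  2: from gauge_drift, line 2
  3: from gauge_drift, line 7
  4: from verify_load, line 11
  5: from verify_load, line 16
  6: from split_margin, line 28
  7: from derive_floor, line 20
  8: from clip_value, line 32
A correct fix: line 35: replace `15` with `16`.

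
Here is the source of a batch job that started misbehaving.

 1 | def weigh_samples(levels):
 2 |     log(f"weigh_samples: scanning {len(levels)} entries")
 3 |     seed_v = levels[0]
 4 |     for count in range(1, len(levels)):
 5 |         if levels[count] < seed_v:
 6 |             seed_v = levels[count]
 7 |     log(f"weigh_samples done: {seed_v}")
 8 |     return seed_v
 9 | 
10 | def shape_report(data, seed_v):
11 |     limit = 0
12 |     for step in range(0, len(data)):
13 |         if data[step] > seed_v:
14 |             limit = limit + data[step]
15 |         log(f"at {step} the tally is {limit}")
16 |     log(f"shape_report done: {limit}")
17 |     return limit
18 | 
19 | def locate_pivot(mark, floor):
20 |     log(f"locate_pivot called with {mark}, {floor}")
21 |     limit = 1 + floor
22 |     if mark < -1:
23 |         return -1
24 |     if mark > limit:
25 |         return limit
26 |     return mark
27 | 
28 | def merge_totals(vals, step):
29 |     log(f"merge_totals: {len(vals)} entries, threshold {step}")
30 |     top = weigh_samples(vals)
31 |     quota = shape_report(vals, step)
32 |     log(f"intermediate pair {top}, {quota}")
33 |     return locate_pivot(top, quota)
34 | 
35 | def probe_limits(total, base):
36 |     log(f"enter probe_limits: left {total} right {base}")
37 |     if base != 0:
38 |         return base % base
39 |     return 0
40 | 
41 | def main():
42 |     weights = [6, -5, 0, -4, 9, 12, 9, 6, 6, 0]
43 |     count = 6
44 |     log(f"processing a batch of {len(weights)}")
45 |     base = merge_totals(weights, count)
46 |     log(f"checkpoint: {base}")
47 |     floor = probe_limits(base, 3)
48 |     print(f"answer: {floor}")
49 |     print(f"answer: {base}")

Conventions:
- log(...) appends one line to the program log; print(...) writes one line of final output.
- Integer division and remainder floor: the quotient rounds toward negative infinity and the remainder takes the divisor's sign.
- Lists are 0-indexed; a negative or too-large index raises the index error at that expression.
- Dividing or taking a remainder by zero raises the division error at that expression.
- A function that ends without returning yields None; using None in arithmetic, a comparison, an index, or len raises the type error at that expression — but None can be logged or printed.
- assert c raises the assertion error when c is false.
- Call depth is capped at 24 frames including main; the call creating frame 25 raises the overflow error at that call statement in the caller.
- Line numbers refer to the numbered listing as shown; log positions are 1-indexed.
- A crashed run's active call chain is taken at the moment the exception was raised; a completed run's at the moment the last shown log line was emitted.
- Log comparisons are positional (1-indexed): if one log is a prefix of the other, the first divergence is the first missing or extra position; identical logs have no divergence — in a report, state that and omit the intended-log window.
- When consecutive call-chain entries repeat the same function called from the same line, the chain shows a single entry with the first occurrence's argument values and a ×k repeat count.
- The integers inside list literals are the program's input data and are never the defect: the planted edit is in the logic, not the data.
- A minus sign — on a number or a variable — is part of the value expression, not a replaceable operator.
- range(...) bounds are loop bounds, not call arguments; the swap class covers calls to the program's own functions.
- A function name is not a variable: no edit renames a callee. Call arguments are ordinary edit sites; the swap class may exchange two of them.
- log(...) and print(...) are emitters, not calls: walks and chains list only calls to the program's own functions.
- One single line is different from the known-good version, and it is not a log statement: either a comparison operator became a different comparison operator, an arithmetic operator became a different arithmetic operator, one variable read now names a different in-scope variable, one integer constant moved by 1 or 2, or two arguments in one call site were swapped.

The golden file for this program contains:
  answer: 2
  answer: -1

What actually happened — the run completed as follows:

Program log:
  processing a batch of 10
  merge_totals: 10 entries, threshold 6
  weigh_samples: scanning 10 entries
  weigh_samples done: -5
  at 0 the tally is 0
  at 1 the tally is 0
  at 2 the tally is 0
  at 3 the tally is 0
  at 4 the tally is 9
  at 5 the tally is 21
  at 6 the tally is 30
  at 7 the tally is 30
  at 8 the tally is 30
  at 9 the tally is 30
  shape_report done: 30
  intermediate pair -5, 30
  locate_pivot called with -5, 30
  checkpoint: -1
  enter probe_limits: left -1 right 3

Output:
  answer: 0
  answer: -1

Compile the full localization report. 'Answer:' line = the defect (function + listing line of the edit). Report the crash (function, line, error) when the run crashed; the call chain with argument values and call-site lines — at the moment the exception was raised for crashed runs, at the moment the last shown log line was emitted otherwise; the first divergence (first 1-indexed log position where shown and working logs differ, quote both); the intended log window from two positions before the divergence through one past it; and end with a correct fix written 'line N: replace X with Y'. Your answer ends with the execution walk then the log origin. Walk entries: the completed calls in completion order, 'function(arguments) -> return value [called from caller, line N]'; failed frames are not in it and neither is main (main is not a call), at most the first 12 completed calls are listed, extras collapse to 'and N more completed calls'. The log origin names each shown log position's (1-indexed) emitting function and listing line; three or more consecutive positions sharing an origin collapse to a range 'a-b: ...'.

Answer: the defect is in probe_limits at line 38.
The tell: The two runs log identically and part ways only at the printed values.
Call chain: main -> probe_limits(-1, 3) (called at line 47).
First divergence: none — the logs agree in full.
Execution walk:
  weigh_samples([6, -5, 0, -4, 9, 12, 9, 6, 6, 0]) -> -5  [called from merge_totals, line 30]
  shape_report([6, -5, 0, -4, 9, 12, 9, 6, 6, 0], 6) -> 30  [called from merge_totals, line 31]
  locate_pivot(-5, 30) -> -1  [called from merge_totals, line 33]
  merge_totals([6, -5, 0, -4, 9, 12, 9, 6, 6, 0], 6) -> -1  [called from main, line 45]
  probe_limits(-1, 3) -> 0  [called from main, line 47]
Log origin:
  1: from main, line 44
  2: from merge_totals, line 29
  3: from weigh_samples, line 2
  4: from weigh_samples, line 7
  5-14: from shape_report, line 15
  15: from shape_report, line 16
  16: from merge_totals, line 32
  17: from locate_pivot, line 20
  18: from main, line 46
  19: from probe_limits, line 36
A correct fix: line 38: replace `base % base` with `total % base`.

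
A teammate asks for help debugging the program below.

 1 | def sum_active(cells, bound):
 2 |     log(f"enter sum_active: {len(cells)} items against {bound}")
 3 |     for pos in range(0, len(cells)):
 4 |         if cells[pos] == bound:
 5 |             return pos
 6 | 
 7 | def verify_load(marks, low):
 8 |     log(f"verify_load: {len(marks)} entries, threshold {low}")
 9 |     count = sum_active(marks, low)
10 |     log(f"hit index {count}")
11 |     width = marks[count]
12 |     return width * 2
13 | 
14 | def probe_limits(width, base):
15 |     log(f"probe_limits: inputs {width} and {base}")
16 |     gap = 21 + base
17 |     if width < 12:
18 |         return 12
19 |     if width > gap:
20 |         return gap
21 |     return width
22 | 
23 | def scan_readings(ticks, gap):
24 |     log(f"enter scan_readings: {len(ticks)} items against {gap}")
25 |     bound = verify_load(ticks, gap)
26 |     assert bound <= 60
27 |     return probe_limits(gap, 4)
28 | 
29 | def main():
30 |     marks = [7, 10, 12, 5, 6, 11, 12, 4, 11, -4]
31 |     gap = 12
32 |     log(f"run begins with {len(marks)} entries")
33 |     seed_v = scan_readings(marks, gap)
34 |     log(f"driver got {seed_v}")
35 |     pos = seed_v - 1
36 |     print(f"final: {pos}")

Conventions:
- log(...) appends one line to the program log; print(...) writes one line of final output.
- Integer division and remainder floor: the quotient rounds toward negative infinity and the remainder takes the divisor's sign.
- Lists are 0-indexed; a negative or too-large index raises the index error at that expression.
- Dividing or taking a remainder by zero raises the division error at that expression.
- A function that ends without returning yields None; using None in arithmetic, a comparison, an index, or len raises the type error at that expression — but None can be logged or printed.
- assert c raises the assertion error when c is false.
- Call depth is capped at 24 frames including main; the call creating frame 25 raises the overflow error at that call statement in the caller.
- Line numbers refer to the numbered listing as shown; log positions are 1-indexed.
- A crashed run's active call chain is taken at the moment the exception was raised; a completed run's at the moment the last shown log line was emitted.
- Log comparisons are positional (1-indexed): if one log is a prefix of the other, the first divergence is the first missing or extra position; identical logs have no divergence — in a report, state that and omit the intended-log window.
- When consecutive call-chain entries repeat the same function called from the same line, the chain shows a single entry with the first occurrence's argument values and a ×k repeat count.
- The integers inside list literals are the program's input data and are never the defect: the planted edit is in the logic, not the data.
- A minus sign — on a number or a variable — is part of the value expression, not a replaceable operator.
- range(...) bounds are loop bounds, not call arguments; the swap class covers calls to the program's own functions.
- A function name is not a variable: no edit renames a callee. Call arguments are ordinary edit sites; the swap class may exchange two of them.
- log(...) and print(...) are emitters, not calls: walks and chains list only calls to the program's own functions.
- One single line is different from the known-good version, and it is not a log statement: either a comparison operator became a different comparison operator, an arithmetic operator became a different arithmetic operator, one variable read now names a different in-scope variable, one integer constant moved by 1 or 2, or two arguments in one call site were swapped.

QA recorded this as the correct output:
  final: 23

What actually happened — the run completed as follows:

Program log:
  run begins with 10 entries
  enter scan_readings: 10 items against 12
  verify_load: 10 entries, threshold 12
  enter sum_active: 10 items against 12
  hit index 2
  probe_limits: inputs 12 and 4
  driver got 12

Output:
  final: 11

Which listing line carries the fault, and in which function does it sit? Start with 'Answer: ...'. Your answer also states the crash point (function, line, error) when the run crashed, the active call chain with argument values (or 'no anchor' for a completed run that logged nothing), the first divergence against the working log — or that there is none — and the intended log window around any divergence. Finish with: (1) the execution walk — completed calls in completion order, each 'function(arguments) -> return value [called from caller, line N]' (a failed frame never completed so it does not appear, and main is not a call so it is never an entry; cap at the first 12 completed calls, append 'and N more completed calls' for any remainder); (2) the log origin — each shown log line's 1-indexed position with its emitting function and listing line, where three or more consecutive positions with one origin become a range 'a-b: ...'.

Answer: the defect is in scan_readings at line 27.
The tell: Everything matches until log position 6, which reads 'probe_limits: inputs 12 and 4' in place of 'probe_limits: inputs 24 and 4'.
Call chain: main.
First divergence: position 6 — shown 'probe_limits: inputs 12 and 4', intended 'probe_limits: inputs 24 and 4'.
Intended log window:
  4: enter sum_active: 10 items against 12
  5: hit index 2
  6: probe_limits: inputs 24 and 4
  7: driver got 24
Execution walk:
  sum_active([7, 10, 12, 5, 6, 11, 12, 4, 11, -4], 12) -> 2  [called from verify_load, line 9]
  verify_load([7, 10, 12, 5, 6, 11, 12, 4, 11, -4], 12) -> 24  [called from scan_readings, line 25]
  probe_limits(12, 4) -> 12  [called from scan_readings, line 27]
  scan_readings([7, 10, 12, 5, 6, 11, 12, 4, 11, -4], 12) -> 12  [called from main, line 33]
Log origin:
  1: from main, line 32
  2: from scan_readings, line 24
  3: from verify_load, line 8
  4: from sum_active, line 2
  5: from verify_load, line 10
  6: from probe_limits, line 15
  7: from main, line 34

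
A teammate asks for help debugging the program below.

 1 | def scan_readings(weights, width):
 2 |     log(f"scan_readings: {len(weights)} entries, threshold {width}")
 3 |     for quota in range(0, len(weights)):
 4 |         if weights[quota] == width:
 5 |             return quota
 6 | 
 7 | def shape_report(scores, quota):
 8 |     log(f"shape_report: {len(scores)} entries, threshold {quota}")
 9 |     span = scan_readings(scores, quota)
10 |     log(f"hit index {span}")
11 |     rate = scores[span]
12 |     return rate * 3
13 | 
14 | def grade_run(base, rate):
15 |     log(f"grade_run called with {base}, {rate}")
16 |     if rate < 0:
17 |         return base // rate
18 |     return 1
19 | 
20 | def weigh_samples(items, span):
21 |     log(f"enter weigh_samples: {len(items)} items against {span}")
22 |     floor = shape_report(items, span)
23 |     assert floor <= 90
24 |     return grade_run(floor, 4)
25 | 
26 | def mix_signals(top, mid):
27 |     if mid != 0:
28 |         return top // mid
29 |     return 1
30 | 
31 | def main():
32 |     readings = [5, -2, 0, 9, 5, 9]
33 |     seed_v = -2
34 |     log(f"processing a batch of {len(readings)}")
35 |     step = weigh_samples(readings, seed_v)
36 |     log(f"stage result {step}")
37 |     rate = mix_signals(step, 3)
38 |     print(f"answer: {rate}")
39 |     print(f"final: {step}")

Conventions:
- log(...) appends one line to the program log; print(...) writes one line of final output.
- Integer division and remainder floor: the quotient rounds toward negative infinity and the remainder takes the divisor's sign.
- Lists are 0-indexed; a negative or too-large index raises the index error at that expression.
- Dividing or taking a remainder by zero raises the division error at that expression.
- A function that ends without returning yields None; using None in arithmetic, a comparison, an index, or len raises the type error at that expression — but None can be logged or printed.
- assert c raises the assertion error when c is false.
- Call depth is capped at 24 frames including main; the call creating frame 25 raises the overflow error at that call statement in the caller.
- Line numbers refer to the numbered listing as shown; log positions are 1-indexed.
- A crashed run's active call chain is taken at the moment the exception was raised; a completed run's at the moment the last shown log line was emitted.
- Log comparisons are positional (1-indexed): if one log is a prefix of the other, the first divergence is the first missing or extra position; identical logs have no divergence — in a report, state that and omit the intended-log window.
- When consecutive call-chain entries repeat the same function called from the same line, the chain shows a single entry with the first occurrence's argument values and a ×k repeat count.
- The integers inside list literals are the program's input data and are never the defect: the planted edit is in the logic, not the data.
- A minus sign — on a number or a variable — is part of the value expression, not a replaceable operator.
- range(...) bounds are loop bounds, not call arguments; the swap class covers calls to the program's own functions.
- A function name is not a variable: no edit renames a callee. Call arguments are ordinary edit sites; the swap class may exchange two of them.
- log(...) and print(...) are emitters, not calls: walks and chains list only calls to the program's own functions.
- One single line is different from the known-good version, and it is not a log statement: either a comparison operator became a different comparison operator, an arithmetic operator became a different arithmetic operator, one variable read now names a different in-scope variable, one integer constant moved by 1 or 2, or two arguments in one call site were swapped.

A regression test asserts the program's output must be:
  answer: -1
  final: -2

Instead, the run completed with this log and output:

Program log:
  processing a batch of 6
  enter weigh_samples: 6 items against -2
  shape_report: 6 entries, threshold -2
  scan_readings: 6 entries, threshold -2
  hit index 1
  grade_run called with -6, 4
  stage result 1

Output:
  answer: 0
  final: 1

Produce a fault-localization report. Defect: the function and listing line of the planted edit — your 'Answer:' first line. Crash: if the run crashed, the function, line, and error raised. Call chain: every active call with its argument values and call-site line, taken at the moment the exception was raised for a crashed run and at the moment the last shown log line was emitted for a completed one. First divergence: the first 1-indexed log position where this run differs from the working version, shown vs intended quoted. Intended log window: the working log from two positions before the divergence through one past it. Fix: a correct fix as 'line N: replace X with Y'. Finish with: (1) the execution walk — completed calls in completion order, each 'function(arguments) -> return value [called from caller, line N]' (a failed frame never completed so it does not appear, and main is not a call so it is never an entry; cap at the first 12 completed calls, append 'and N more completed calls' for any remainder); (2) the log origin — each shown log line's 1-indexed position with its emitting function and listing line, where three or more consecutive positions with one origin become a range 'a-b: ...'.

Answer: the defect is in grade_run at line 16.
Key fact: Everything matches until log position 7, which reads 'stage result 1' in place of 'stage result -2'.
Call chain: main.
First divergence: position 7 — the shown line 'stage result 1' should read 'stage result -2'.
Intended log window:
  5: hit index 1
  6: grade_run called with -6, 4
  7: stage result -2
Execution walk:
  scan_readings([5, -2, 0, 9, 5, 9], -2) -> 1  [called from shape_report, line 9]
  shape_report([5, -2, 0, 9, 5, 9], -2) -> -6  [called from weigh_samples, line 22]
  grade_run(-6, 4) -> 1  [called from weigh_samples, line 24]
  weigh_samples([5, -2, 0, 9, 5, 9], -2) -> 1  [called from main, line 35]
  mix_signals(1, 3) -> 0  [called from main, line 37]
Log line origins:
  1: logged in main at line 34
  2: logged in weigh_samples at line 21
  3: logged in shape_report at line 8
  4: logged in scan_readings at line 2
  5: logged in shape_report at line 10
  6: logged in grade_run at line 15
  7: logged in main at line 36
A correct fix: line 16: replace `<` with `!=`.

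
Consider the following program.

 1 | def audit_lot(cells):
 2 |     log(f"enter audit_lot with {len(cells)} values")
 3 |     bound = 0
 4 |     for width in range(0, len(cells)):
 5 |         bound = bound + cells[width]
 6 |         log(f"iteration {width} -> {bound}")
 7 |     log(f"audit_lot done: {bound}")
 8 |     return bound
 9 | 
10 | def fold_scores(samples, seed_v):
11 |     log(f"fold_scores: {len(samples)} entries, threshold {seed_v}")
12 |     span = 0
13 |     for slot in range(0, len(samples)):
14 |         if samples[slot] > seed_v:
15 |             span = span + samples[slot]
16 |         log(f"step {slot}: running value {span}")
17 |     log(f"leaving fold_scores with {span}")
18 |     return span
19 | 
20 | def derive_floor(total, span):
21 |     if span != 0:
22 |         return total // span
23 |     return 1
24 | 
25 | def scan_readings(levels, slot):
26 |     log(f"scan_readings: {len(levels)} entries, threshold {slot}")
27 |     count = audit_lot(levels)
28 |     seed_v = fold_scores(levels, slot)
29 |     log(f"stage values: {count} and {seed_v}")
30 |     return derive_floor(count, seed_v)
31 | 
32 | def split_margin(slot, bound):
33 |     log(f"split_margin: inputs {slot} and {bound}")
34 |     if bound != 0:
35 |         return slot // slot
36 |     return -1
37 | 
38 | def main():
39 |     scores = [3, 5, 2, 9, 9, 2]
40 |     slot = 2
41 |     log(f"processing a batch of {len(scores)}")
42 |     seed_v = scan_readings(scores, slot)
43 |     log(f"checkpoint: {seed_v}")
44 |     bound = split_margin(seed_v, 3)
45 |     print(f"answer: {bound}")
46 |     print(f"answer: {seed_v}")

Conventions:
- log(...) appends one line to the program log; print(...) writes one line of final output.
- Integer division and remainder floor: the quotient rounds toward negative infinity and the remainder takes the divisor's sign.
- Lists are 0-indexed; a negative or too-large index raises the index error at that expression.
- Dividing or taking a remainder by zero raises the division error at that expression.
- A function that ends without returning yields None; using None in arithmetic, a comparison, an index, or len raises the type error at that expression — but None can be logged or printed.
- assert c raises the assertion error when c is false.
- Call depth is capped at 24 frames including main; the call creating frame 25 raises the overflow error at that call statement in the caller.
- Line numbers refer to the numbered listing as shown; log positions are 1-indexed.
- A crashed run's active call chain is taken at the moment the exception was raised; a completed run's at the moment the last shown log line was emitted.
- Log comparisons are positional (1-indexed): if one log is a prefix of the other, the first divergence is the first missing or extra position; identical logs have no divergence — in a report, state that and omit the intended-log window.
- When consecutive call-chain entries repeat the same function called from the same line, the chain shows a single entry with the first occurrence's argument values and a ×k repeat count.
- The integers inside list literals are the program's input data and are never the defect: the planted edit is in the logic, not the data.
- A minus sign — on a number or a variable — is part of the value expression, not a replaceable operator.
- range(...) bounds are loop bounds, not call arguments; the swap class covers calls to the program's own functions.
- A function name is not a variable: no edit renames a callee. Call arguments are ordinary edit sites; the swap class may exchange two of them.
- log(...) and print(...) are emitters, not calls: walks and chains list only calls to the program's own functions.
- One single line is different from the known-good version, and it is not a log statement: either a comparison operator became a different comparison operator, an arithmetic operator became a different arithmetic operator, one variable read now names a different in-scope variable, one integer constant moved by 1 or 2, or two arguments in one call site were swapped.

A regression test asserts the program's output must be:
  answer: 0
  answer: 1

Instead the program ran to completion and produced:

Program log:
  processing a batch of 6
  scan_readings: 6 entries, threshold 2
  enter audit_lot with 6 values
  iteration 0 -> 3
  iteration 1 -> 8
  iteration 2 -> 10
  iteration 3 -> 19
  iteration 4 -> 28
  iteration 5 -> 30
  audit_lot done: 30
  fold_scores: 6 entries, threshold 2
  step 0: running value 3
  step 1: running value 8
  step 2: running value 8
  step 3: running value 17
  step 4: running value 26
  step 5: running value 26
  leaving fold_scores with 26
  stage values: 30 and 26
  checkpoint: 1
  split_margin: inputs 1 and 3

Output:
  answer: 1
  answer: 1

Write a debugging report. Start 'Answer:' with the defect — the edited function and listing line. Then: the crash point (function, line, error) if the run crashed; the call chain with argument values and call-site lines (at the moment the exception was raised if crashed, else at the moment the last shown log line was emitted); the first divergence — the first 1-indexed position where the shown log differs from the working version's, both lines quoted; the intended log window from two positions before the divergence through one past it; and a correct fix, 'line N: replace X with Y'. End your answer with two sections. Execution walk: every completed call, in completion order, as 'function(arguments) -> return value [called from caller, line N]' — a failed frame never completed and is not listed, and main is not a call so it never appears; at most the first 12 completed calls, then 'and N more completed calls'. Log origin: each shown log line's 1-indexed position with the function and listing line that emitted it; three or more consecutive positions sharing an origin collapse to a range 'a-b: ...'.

Answer: the defect is in split_margin at line 35.
Key fact: Nothing in the log betrays the bug — only the output does.
Call chain: main -> split_margin(1, 3) (called at line 44).
First divergence: none (the log streams are identical).
Execution walk:
  audit_lot([3, 5, 2, 9, 9, 2]) -> 30  [called from scan_readings, line 27]
  fold_scores([3, 5, 2, 9, 9, 2], 2) -> 26  [called from scan_readings, line 28]
  derive_floor(30, 26) -> 1  [called from scan_readings, line 30]
  scan_readings([3, 5, 2, 9, 9, 2], 2) -> 1  [called from main, line 42]
  split_margin(1, 3) -> 1  [called from main, line 44]
Log line origins:
  1: from main, line 41
  2: from scan_readings, line 26
  3: from audit_lot, line 2
  4-9: from audit_lot, line 6
  10: from audit_lot, line 7
  11: from fold_scores, line 11
  12-17: from fold_scores, line 16
  18: from fold_scores, line 17
  19: from scan_readings, line 29
  20: from main, line 43
  21: from split_margin, line 33
A correct fix: line 35: replace `slot // slot` with `slot // bound`.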